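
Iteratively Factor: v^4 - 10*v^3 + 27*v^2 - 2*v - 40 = (v + 1)*(v^3 - 11*v^2 + 38*v - 40) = (v - 5)*(v + 1)*(v^2 - 6*v + 8) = (v - 5)*(v - 2)*(v + 1)*(v - 4)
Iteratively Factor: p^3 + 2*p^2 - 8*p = (p + 4)*(p^2 - 2*p) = p*(p + 4)*(p - 2)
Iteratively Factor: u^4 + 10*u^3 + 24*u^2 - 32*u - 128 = (u + 4)*(u^3 + 6*u^2 - 32) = (u + 4)^2*(u^2 + 2*u - 8) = (u - 2)*(u + 4)^2*(u + 4)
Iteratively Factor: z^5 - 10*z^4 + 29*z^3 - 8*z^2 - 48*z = (z + 1)*(z^4 - 11*z^3 + 40*z^2 - 48*z) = (z - 3)*(z + 1)*(z^3 - 8*z^2 + 16*z) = (z - 4)*(z - 3)*(z + 1)*(z^2 - 4*z) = (z - 4)^2*(z - 3)*(z + 1)*(z)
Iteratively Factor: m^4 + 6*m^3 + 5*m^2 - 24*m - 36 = (m - 2)*(m^3 + 8*m^2 + 21*m + 18) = (m - 2)*(m + 2)*(m^2 + 6*m + 9) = (m - 2)*(m + 2)*(m + 3)*(m + 3)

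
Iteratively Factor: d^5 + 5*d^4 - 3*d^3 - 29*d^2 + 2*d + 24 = (d + 4)*(d^4 + d^3 - 7*d^2 - d + 6) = (d + 1)*(d + 4)*(d^3 - 7*d + 6) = (d + 1)*(d + 3)*(d + 4)*(d^2 - 3*d + 2) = (d - 1)*(d + 1)*(d + 3)*(d + 4)*(d - 2)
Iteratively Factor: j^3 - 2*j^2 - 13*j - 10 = (j + 1)*(j^2 - 3*j - 10) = (j + 1)*(j + 2)*(j - 5)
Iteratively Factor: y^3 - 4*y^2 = (y)*(y^2 - 4*y) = y^2*(y - 4)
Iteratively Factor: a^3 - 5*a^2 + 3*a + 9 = (a - 3)*(a^2 - 2*a - 3) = (a - 3)^2*(a + 1)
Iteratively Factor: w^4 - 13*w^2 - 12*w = (w + 3)*(w^3 - 3*w^2 - 4*w) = (w + 1)*(w + 3)*(w^2 - 4*w) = w*(w + 1)*(w + 3)*(w - 4)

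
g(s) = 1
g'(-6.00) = 0.00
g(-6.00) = 1.00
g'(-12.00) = 0.00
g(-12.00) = 1.00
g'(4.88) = 0.00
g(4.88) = 1.00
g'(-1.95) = 0.00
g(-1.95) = 1.00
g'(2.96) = 0.00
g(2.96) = 1.00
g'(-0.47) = 0.00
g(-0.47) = 1.00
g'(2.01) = 0.00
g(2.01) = 1.00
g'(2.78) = 0.00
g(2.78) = 1.00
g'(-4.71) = 0.00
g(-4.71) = 1.00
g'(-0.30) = 0.00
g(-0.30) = 1.00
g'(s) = 0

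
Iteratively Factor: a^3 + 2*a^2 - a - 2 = (a + 2)*(a^2 - 1) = (a + 1)*(a + 2)*(a - 1)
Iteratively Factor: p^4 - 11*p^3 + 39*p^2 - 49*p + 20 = (p - 4)*(p^3 - 7*p^2 + 11*p - 5) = (p - 4)*(p - 1)*(p^2 - 6*p + 5) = (p - 5)*(p - 4)*(p - 1)*(p - 1)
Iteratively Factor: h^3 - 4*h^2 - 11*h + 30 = (h - 2)*(h^2 - 2*h - 15) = (h - 5)*(h - 2)*(h + 3)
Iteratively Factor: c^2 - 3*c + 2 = (c - 2)*(c - 1)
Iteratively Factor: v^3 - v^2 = (v)*(v^2 - v) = v*(v - 1)*(v)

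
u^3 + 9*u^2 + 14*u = u*(u + 2)*(u + 7)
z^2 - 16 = (z - 4)*(z + 4)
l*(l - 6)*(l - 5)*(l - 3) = l^4 - 14*l^3 + 63*l^2 - 90*l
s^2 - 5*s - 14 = (s - 7)*(s + 2)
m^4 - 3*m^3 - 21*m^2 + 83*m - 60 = (m - 4)*(m - 3)*(m - 1)*(m + 5)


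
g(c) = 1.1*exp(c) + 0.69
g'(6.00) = 443.77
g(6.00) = 444.46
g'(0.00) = 1.10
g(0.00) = 1.79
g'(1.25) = 3.84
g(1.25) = 4.53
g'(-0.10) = 1.00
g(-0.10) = 1.69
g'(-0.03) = 1.07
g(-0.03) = 1.76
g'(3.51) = 36.79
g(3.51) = 37.48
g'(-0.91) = 0.44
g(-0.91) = 1.13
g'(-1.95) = 0.16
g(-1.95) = 0.85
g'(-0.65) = 0.57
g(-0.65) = 1.26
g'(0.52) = 1.85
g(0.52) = 2.54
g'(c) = 1.1*exp(c)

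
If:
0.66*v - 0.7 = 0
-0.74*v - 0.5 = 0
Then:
No Solution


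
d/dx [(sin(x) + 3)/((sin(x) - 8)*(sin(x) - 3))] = (-6*sin(x) + cos(x)^2 + 56)*cos(x)/((sin(x) - 8)^2*(sin(x) - 3)^2)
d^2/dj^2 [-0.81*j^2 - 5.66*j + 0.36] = -1.62000000000000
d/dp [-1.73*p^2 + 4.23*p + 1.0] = 4.23 - 3.46*p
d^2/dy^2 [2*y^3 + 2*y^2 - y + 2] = 12*y + 4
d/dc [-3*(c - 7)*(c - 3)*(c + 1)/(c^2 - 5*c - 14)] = 3*(-c^2 - 4*c + 1)/(c^2 + 4*c + 4)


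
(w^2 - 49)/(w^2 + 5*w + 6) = (w^2 - 49)/(w^2 + 5*w + 6)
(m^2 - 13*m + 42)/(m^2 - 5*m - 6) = (m - 7)/(m + 1)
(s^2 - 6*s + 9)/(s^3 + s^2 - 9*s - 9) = (s - 3)/(s^2 + 4*s + 3)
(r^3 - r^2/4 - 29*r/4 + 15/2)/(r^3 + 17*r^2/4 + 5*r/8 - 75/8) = 2*(r - 2)/(2*r + 5)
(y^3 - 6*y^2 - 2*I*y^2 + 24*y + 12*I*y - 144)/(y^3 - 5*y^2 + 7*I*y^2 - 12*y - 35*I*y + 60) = (y^2 - 6*y*(1 + I) + 36*I)/(y^2 + y*(-5 + 3*I) - 15*I)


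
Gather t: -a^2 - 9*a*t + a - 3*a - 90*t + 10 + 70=-a^2 - 2*a + t*(-9*a - 90) + 80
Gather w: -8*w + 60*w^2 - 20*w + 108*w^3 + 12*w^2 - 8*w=108*w^3 + 72*w^2 - 36*w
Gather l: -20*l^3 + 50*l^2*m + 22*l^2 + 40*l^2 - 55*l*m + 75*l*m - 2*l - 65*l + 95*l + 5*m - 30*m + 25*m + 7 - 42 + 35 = -20*l^3 + l^2*(50*m + 62) + l*(20*m + 28)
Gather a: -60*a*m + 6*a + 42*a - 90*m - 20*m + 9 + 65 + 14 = a*(48 - 60*m) - 110*m + 88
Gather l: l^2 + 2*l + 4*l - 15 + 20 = l^2 + 6*l + 5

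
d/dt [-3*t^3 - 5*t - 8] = -9*t^2 - 5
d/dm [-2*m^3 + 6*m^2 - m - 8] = -6*m^2 + 12*m - 1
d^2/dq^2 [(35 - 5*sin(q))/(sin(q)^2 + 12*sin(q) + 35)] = 5*(9*sin(q)^5 - 40*sin(q)^4 - 406*sin(q)^2 + 4526*sin(q) + 237*sin(3*q)/2 - sin(5*q)/2 + 2366)/((sin(q) + 5)^3*(sin(q) + 7)^3)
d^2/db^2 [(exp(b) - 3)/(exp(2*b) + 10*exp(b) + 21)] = (exp(4*b) - 22*exp(3*b) - 216*exp(2*b) - 258*exp(b) + 1071)*exp(b)/(exp(6*b) + 30*exp(5*b) + 363*exp(4*b) + 2260*exp(3*b) + 7623*exp(2*b) + 13230*exp(b) + 9261)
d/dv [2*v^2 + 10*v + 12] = 4*v + 10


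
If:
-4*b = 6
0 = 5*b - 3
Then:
No Solution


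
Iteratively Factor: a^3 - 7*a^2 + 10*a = (a - 5)*(a^2 - 2*a) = a*(a - 5)*(a - 2)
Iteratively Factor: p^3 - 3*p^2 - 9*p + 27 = (p + 3)*(p^2 - 6*p + 9) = (p - 3)*(p + 3)*(p - 3)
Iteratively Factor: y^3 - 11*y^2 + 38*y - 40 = (y - 2)*(y^2 - 9*y + 20) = (y - 5)*(y - 2)*(y - 4)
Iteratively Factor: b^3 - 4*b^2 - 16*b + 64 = (b - 4)*(b^2 - 16) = (b - 4)^2*(b + 4)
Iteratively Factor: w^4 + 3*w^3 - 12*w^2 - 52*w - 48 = (w + 3)*(w^3 - 12*w - 16) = (w + 2)*(w + 3)*(w^2 - 2*w - 8) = (w + 2)^2*(w + 3)*(w - 4)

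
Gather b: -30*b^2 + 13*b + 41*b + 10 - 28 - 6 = -30*b^2 + 54*b - 24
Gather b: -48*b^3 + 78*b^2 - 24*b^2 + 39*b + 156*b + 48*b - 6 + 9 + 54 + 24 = -48*b^3 + 54*b^2 + 243*b + 81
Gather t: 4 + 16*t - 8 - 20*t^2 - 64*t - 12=-20*t^2 - 48*t - 16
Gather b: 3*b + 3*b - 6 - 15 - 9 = 6*b - 30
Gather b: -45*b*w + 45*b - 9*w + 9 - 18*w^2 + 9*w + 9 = b*(45 - 45*w) - 18*w^2 + 18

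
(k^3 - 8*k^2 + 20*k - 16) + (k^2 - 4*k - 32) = k^3 - 7*k^2 + 16*k - 48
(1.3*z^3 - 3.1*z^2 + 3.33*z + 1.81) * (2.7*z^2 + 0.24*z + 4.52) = 3.51*z^5 - 8.058*z^4 + 14.123*z^3 - 8.3258*z^2 + 15.486*z + 8.1812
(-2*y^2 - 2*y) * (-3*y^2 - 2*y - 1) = 6*y^4 + 10*y^3 + 6*y^2 + 2*y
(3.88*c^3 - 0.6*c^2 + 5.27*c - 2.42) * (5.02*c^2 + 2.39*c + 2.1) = 19.4776*c^5 + 6.2612*c^4 + 33.1694*c^3 - 0.813099999999999*c^2 + 5.2832*c - 5.082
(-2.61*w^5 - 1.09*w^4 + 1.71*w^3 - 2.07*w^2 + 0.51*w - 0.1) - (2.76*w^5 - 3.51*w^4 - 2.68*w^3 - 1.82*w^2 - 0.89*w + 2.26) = -5.37*w^5 + 2.42*w^4 + 4.39*w^3 - 0.25*w^2 + 1.4*w - 2.36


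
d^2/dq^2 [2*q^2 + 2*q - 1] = 4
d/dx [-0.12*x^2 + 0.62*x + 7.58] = 0.62 - 0.24*x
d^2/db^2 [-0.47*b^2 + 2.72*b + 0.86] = -0.940000000000000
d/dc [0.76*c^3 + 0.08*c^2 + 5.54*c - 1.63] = 2.28*c^2 + 0.16*c + 5.54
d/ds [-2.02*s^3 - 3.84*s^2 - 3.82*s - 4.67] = -6.06*s^2 - 7.68*s - 3.82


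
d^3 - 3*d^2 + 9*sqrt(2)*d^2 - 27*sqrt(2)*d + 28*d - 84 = (d - 3)*(d + 2*sqrt(2))*(d + 7*sqrt(2))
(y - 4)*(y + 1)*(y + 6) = y^3 + 3*y^2 - 22*y - 24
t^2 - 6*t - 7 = (t - 7)*(t + 1)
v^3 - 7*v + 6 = (v - 2)*(v - 1)*(v + 3)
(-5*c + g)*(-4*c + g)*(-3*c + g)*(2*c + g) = -120*c^4 + 34*c^3*g + 23*c^2*g^2 - 10*c*g^3 + g^4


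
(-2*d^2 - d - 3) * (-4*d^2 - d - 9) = 8*d^4 + 6*d^3 + 31*d^2 + 12*d + 27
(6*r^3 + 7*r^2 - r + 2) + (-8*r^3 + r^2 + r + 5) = -2*r^3 + 8*r^2 + 7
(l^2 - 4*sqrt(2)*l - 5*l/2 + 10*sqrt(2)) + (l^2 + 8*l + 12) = 2*l^2 - 4*sqrt(2)*l + 11*l/2 + 12 + 10*sqrt(2)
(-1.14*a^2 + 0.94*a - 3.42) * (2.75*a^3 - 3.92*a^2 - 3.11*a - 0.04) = -3.135*a^5 + 7.0538*a^4 - 9.5444*a^3 + 10.5286*a^2 + 10.5986*a + 0.1368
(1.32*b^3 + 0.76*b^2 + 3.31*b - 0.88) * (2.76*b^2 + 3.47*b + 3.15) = 3.6432*b^5 + 6.678*b^4 + 15.9308*b^3 + 11.4509*b^2 + 7.3729*b - 2.772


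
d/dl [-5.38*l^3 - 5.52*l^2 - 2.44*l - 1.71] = -16.14*l^2 - 11.04*l - 2.44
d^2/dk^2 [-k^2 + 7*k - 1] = -2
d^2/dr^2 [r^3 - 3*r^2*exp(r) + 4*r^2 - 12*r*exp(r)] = -3*r^2*exp(r) - 24*r*exp(r) + 6*r - 30*exp(r) + 8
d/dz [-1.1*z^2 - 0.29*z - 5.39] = -2.2*z - 0.29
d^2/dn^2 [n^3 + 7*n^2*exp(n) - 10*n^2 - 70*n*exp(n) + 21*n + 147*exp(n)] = 7*n^2*exp(n) - 42*n*exp(n) + 6*n + 21*exp(n) - 20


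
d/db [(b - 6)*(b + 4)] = 2*b - 2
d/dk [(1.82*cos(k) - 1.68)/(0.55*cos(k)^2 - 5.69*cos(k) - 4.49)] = (1.001*cos(k)^2 - 1.848*cos(k) + 17.731)*sin(k)/(0.3025*cos(k)^4 - 6.259*cos(k)^3 + 27.4371*cos(k)^2 + 51.0962*cos(k) + 20.1601)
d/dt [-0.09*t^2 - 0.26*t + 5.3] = -0.18*t - 0.26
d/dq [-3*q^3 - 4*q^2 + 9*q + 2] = -9*q^2 - 8*q + 9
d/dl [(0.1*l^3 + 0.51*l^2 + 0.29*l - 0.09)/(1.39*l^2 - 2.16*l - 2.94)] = (0.139*l^4 - 0.432*l^3 - 2.3867*l^2 - 2.7486*l - 1.047)/(1.9321*l^4 - 6.0048*l^3 - 3.5076*l^2 + 12.7008*l + 8.6436)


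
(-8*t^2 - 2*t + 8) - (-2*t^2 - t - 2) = -6*t^2 - t + 10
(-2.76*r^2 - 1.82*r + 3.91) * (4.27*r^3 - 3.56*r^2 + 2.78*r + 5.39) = -11.7852*r^5 + 2.0542*r^4 + 15.5021*r^3 - 33.8556*r^2 + 1.06*r + 21.0749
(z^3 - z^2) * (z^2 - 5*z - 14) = z^5 - 6*z^4 - 9*z^3 + 14*z^2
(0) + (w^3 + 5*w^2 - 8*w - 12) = w^3 + 5*w^2 - 8*w - 12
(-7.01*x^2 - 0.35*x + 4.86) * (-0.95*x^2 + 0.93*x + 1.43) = 6.6595*x^4 - 6.1868*x^3 - 14.9668*x^2 + 4.0193*x + 6.9498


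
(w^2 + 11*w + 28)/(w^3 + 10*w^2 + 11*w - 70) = (w + 4)/(w^2 + 3*w - 10)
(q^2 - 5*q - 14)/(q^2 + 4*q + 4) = (q - 7)/(q + 2)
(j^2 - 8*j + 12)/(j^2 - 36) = (j - 2)/(j + 6)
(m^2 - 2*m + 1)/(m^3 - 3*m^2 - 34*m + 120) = (m^2 - 2*m + 1)/(m^3 - 3*m^2 - 34*m + 120)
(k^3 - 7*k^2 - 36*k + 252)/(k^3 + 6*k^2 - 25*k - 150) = (k^2 - 13*k + 42)/(k^2 - 25)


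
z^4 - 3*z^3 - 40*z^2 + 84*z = z*(z - 7)*(z - 2)*(z + 6)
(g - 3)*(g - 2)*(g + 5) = g^3 - 19*g + 30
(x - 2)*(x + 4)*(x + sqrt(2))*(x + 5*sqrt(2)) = x^4 + 2*x^3 + 6*sqrt(2)*x^3 + 2*x^2 + 12*sqrt(2)*x^2 - 48*sqrt(2)*x + 20*x - 80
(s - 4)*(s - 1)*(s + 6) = s^3 + s^2 - 26*s + 24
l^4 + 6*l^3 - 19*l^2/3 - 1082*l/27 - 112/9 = (l - 8/3)*(l + 1/3)*(l + 7/3)*(l + 6)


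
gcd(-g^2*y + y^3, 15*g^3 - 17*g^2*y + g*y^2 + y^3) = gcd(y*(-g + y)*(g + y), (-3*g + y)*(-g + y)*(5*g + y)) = -g + y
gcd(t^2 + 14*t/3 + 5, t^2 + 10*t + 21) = t + 3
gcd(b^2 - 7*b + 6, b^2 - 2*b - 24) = b - 6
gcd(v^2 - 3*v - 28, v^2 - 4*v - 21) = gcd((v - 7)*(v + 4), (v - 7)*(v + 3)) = v - 7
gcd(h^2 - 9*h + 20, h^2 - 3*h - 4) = h - 4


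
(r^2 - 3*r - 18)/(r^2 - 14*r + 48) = (r + 3)/(r - 8)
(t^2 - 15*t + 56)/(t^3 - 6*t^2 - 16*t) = (t - 7)/(t*(t + 2))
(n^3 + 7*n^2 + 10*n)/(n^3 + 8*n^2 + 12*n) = (n + 5)/(n + 6)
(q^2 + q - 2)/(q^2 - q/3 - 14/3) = 3*(q - 1)/(3*q - 7)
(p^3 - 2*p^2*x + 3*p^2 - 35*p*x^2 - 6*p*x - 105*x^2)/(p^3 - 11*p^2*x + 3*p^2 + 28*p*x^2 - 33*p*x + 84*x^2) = (-p - 5*x)/(-p + 4*x)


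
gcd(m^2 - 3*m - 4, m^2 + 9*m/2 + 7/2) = m + 1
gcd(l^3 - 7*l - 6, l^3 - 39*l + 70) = 1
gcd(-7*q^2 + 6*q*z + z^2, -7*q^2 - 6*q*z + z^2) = 1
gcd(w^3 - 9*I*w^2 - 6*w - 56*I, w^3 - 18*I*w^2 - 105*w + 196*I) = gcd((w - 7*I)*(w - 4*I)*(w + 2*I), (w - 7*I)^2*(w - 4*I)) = w^2 - 11*I*w - 28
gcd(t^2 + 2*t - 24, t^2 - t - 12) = t - 4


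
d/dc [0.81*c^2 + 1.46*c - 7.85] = 1.62*c + 1.46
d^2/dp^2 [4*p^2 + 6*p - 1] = 8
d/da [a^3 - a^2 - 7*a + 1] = 3*a^2 - 2*a - 7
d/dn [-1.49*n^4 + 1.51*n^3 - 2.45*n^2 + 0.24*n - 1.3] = -5.96*n^3 + 4.53*n^2 - 4.9*n + 0.24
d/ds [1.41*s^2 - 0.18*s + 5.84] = 2.82*s - 0.18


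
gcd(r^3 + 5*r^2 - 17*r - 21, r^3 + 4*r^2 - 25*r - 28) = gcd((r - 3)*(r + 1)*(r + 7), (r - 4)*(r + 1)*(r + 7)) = r^2 + 8*r + 7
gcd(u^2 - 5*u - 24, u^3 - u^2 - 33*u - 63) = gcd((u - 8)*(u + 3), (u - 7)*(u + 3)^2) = u + 3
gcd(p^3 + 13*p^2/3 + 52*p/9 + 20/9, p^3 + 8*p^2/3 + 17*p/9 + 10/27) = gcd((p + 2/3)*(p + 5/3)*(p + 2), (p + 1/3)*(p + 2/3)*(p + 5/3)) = p^2 + 7*p/3 + 10/9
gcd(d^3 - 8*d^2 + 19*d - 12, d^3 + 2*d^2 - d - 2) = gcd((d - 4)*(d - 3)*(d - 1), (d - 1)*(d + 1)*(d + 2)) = d - 1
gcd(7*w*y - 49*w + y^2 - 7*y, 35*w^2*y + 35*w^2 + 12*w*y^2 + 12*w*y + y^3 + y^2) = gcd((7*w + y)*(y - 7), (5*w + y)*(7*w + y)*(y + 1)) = 7*w + y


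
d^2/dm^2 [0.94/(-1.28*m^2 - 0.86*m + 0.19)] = (3.080192*m^2 + 2.069504*m - 0.94*(2.56*m + 0.86)*(5.12*m + 1.72) - 0.457216)/(1.28*m^2 + 0.86*m - 0.19)^3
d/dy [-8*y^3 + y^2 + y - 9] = -24*y^2 + 2*y + 1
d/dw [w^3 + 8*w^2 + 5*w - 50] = 3*w^2 + 16*w + 5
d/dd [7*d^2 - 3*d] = 14*d - 3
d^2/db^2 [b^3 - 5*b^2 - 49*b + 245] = 6*b - 10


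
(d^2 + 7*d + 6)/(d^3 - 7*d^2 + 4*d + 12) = (d + 6)/(d^2 - 8*d + 12)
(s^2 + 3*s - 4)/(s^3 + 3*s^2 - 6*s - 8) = (s - 1)/(s^2 - s - 2)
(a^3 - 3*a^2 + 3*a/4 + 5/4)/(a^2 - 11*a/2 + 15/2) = (2*a^2 - a - 1)/(2*(a - 3))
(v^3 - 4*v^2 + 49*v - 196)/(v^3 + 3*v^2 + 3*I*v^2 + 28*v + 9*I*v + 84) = (v^2 - v*(4 + 7*I) + 28*I)/(v^2 + v*(3 - 4*I) - 12*I)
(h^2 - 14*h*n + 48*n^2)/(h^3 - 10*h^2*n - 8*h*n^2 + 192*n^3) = 1/(h + 4*n)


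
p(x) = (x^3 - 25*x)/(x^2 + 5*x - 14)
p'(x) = (-2*x - 5)*(x^3 - 25*x)/(x^2 + 5*x - 14)^2 + (3*x^2 - 25)/(x^2 + 5*x - 14)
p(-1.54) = -1.80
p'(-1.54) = 0.75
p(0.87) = 2.37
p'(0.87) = 4.35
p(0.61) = 1.42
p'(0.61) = 3.09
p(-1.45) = -1.73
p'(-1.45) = 0.79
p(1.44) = 6.99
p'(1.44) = 15.62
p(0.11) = 0.20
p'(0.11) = 1.94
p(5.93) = 1.19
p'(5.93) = 1.19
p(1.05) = 3.28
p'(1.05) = 5.88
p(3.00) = -4.80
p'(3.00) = 5.48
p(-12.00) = -20.40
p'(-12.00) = 0.28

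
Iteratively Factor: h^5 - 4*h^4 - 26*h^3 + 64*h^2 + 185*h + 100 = (h + 1)*(h^4 - 5*h^3 - 21*h^2 + 85*h + 100) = (h + 1)*(h + 4)*(h^3 - 9*h^2 + 15*h + 25) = (h - 5)*(h + 1)*(h + 4)*(h^2 - 4*h - 5) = (h - 5)^2*(h + 1)*(h + 4)*(h + 1)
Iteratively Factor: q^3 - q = (q)*(q^2 - 1) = q*(q + 1)*(q - 1)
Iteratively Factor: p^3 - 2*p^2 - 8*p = (p - 4)*(p^2 + 2*p) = (p - 4)*(p + 2)*(p)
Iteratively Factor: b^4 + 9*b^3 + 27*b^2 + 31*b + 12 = (b + 1)*(b^3 + 8*b^2 + 19*b + 12) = (b + 1)*(b + 4)*(b^2 + 4*b + 3) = (b + 1)^2*(b + 4)*(b + 3)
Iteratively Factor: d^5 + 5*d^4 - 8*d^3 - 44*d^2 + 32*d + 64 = (d + 1)*(d^4 + 4*d^3 - 12*d^2 - 32*d + 64) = (d - 2)*(d + 1)*(d^3 + 6*d^2 - 32) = (d - 2)*(d + 1)*(d + 4)*(d^2 + 2*d - 8) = (d - 2)^2*(d + 1)*(d + 4)*(d + 4)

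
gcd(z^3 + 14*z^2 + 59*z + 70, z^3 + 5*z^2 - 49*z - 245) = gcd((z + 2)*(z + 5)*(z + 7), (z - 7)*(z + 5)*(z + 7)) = z^2 + 12*z + 35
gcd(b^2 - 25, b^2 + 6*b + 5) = b + 5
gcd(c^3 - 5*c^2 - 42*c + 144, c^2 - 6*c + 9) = c - 3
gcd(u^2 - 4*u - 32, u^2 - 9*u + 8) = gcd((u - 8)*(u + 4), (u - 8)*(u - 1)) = u - 8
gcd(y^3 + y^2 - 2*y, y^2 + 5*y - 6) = y - 1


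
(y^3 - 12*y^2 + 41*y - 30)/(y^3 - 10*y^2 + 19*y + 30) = (y - 1)/(y + 1)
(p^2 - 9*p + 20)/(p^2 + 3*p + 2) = (p^2 - 9*p + 20)/(p^2 + 3*p + 2)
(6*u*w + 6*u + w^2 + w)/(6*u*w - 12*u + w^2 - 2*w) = (w + 1)/(w - 2)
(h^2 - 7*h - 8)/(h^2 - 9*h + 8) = (h + 1)/(h - 1)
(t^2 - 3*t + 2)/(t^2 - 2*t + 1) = (t - 2)/(t - 1)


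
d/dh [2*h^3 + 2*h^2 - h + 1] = 6*h^2 + 4*h - 1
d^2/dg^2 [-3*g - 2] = 0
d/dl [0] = 0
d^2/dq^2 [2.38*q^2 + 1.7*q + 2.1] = 4.76000000000000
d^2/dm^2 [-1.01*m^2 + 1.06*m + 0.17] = -2.02000000000000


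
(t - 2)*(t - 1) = t^2 - 3*t + 2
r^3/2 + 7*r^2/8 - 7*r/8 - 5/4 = (r/2 + 1)*(r - 5/4)*(r + 1)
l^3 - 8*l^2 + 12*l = l*(l - 6)*(l - 2)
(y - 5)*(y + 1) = y^2 - 4*y - 5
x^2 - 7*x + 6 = (x - 6)*(x - 1)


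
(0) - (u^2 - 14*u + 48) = -u^2 + 14*u - 48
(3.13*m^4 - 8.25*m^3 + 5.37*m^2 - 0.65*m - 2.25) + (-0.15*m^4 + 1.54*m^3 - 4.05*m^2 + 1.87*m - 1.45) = 2.98*m^4 - 6.71*m^3 + 1.32*m^2 + 1.22*m - 3.7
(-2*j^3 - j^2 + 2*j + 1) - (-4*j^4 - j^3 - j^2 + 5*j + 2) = 4*j^4 - j^3 - 3*j - 1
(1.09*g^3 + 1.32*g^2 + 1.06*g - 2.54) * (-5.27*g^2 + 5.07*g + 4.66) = -5.7443*g^5 - 1.4301*g^4 + 6.1856*g^3 + 24.9112*g^2 - 7.9382*g - 11.8364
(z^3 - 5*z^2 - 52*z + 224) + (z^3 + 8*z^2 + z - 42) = 2*z^3 + 3*z^2 - 51*z + 182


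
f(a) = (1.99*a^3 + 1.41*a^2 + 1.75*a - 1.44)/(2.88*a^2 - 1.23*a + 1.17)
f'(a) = (1.23 - 5.76*a)*(1.99*a^3 + 1.41*a^2 + 1.75*a - 1.44)/(2.88*a^2 - 1.23*a + 1.17)^2 + (5.97*a^2 + 2.82*a + 1.75)/(2.88*a^2 - 1.23*a + 1.17)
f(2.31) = 2.53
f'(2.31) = 0.70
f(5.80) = 4.89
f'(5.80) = 0.68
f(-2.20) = -1.10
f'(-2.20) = 0.51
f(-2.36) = -1.19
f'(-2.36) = 0.53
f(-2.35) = -1.18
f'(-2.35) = 0.53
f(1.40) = 1.81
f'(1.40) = 0.98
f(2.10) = 2.38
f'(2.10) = 0.72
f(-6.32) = -3.70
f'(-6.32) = 0.67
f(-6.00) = -3.48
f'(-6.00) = 0.67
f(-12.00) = -7.57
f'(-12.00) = 0.69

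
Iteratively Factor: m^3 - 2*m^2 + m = (m - 1)*(m^2 - m) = (m - 1)^2*(m)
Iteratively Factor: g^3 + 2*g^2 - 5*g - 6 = (g + 1)*(g^2 + g - 6) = (g - 2)*(g + 1)*(g + 3)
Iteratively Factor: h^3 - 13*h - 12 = (h - 4)*(h^2 + 4*h + 3) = (h - 4)*(h + 3)*(h + 1)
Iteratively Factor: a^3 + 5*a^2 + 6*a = (a + 2)*(a^2 + 3*a) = (a + 2)*(a + 3)*(a)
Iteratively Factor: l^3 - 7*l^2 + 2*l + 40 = (l + 2)*(l^2 - 9*l + 20) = (l - 5)*(l + 2)*(l - 4)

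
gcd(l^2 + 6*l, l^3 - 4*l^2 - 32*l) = l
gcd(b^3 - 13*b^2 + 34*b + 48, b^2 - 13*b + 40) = b - 8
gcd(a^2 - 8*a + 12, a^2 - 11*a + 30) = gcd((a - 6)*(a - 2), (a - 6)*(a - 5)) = a - 6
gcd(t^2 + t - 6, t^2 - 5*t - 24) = t + 3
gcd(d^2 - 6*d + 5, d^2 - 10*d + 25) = d - 5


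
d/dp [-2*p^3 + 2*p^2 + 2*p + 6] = -6*p^2 + 4*p + 2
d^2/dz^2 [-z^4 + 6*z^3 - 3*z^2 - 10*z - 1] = -12*z^2 + 36*z - 6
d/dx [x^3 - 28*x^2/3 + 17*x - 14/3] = 3*x^2 - 56*x/3 + 17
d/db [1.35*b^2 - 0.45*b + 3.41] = 2.7*b - 0.45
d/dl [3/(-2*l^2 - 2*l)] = 3*(2*l + 1)/(2*l^2*(l + 1)^2)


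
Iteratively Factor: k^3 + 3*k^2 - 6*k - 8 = (k + 4)*(k^2 - k - 2) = (k - 2)*(k + 4)*(k + 1)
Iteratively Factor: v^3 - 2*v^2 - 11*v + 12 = (v + 3)*(v^2 - 5*v + 4) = (v - 1)*(v + 3)*(v - 4)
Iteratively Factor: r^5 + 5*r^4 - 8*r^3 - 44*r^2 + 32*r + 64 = (r + 4)*(r^4 + r^3 - 12*r^2 + 4*r + 16) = (r - 2)*(r + 4)*(r^3 + 3*r^2 - 6*r - 8) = (r - 2)*(r + 4)^2*(r^2 - r - 2) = (r - 2)*(r + 1)*(r + 4)^2*(r - 2)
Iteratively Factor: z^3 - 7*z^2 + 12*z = (z)*(z^2 - 7*z + 12) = z*(z - 4)*(z - 3)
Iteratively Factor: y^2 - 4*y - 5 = (y + 1)*(y - 5)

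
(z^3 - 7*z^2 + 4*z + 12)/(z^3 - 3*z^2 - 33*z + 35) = (z^3 - 7*z^2 + 4*z + 12)/(z^3 - 3*z^2 - 33*z + 35)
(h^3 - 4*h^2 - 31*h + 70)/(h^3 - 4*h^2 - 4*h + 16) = (h^2 - 2*h - 35)/(h^2 - 2*h - 8)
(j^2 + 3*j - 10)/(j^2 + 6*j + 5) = (j - 2)/(j + 1)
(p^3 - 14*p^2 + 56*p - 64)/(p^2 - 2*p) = p - 12 + 32/p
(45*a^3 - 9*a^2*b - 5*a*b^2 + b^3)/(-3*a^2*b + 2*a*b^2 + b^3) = (-15*a^2 + 8*a*b - b^2)/(b*(a - b))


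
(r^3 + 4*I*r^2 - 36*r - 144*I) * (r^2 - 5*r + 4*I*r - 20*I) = r^5 - 5*r^4 + 8*I*r^4 - 52*r^3 - 40*I*r^3 + 260*r^2 - 288*I*r^2 + 576*r + 1440*I*r - 2880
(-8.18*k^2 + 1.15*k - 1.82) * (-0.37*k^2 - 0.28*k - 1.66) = 3.0266*k^4 + 1.8649*k^3 + 13.9302*k^2 - 1.3994*k + 3.0212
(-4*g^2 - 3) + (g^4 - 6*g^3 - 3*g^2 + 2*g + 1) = g^4 - 6*g^3 - 7*g^2 + 2*g - 2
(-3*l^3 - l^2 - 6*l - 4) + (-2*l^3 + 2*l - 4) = -5*l^3 - l^2 - 4*l - 8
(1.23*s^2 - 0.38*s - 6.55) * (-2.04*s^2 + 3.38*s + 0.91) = -2.5092*s^4 + 4.9326*s^3 + 13.1969*s^2 - 22.4848*s - 5.9605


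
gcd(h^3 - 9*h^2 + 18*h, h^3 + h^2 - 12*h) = h^2 - 3*h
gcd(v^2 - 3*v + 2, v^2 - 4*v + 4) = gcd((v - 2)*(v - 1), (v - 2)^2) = v - 2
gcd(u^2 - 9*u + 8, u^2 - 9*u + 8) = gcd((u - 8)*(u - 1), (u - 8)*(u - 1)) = u^2 - 9*u + 8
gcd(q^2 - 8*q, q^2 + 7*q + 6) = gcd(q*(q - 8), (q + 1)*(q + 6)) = 1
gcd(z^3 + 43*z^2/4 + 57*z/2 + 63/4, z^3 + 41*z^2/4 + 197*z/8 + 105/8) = z^2 + 31*z/4 + 21/4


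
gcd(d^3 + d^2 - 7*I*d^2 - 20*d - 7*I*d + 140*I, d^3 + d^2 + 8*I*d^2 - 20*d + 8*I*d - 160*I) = d^2 + d - 20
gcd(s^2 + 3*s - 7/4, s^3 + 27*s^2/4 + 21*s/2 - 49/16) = s + 7/2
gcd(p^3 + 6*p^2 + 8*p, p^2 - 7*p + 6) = 1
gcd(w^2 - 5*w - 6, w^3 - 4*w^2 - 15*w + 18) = w - 6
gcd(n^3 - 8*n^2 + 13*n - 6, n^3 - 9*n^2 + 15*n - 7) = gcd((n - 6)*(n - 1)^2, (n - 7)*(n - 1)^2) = n^2 - 2*n + 1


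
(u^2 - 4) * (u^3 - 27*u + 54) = u^5 - 31*u^3 + 54*u^2 + 108*u - 216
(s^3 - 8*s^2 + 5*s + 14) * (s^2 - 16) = s^5 - 8*s^4 - 11*s^3 + 142*s^2 - 80*s - 224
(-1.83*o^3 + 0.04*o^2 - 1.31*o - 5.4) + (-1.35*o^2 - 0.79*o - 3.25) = -1.83*o^3 - 1.31*o^2 - 2.1*o - 8.65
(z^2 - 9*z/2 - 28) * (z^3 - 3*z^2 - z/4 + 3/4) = z^5 - 15*z^4/2 - 59*z^3/4 + 687*z^2/8 + 29*z/8 - 21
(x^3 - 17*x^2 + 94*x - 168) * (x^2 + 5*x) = x^5 - 12*x^4 + 9*x^3 + 302*x^2 - 840*x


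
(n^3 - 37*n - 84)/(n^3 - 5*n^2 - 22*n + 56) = (n + 3)/(n - 2)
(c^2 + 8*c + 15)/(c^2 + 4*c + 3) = (c + 5)/(c + 1)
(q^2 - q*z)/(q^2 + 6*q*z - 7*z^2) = q/(q + 7*z)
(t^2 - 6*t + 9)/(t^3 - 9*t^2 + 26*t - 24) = (t - 3)/(t^2 - 6*t + 8)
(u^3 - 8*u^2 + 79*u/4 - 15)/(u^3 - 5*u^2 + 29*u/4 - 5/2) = (2*u^2 - 11*u + 12)/(2*u^2 - 5*u + 2)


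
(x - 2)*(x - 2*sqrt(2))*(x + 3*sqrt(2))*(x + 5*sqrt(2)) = x^4 - 2*x^3 + 6*sqrt(2)*x^3 - 12*sqrt(2)*x^2 - 2*x^2 - 60*sqrt(2)*x + 4*x + 120*sqrt(2)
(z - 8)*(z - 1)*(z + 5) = z^3 - 4*z^2 - 37*z + 40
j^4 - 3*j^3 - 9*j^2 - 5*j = j*(j - 5)*(j + 1)^2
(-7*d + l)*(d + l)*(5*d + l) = -35*d^3 - 37*d^2*l - d*l^2 + l^3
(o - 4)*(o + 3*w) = o^2 + 3*o*w - 4*o - 12*w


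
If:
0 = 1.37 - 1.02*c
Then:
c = 1.34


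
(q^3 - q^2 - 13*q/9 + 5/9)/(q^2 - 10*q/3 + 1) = (3*q^2 - 2*q - 5)/(3*(q - 3))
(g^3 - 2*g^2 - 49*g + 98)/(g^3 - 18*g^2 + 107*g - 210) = (g^2 + 5*g - 14)/(g^2 - 11*g + 30)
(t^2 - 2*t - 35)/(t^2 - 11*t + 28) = (t + 5)/(t - 4)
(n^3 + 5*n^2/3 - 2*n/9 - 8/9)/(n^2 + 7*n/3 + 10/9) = (9*n^3 + 15*n^2 - 2*n - 8)/(9*n^2 + 21*n + 10)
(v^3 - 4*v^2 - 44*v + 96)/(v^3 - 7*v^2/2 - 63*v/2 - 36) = 2*(v^2 + 4*v - 12)/(2*v^2 + 9*v + 9)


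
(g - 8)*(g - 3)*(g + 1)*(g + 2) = g^4 - 8*g^3 - 7*g^2 + 50*g + 48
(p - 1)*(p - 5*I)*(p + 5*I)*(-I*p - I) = -I*p^4 - 24*I*p^2 + 25*I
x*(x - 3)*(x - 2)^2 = x^4 - 7*x^3 + 16*x^2 - 12*x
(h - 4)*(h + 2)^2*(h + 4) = h^4 + 4*h^3 - 12*h^2 - 64*h - 64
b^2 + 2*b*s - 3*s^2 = (b - s)*(b + 3*s)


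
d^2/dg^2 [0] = 0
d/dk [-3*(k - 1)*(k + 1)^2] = 3*(1 - 3*k)*(k + 1)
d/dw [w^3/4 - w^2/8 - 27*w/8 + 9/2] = 3*w^2/4 - w/4 - 27/8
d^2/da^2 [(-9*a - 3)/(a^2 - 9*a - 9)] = 6*((2*a - 9)^2*(3*a + 1) + (9*a - 26)*(-a^2 + 9*a + 9))/(-a^2 + 9*a + 9)^3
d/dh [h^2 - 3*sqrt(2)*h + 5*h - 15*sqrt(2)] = 2*h - 3*sqrt(2) + 5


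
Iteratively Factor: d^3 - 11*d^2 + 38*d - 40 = (d - 2)*(d^2 - 9*d + 20) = (d - 4)*(d - 2)*(d - 5)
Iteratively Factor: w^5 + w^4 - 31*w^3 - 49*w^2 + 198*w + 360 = (w + 3)*(w^4 - 2*w^3 - 25*w^2 + 26*w + 120) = (w - 5)*(w + 3)*(w^3 + 3*w^2 - 10*w - 24) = (w - 5)*(w - 3)*(w + 3)*(w^2 + 6*w + 8) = (w - 5)*(w - 3)*(w + 2)*(w + 3)*(w + 4)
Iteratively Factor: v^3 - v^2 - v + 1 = (v + 1)*(v^2 - 2*v + 1) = (v - 1)*(v + 1)*(v - 1)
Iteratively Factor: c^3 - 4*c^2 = (c)*(c^2 - 4*c) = c^2*(c - 4)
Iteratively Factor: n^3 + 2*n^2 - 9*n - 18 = (n - 3)*(n^2 + 5*n + 6) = (n - 3)*(n + 2)*(n + 3)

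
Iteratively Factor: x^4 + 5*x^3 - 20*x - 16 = (x + 4)*(x^3 + x^2 - 4*x - 4) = (x + 2)*(x + 4)*(x^2 - x - 2) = (x + 1)*(x + 2)*(x + 4)*(x - 2)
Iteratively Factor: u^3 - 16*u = (u + 4)*(u^2 - 4*u) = (u - 4)*(u + 4)*(u)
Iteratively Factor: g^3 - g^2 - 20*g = (g - 5)*(g^2 + 4*g) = g*(g - 5)*(g + 4)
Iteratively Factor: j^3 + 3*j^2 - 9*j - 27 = (j + 3)*(j^2 - 9) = (j + 3)^2*(j - 3)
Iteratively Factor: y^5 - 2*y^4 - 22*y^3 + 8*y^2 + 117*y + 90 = (y + 2)*(y^4 - 4*y^3 - 14*y^2 + 36*y + 45) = (y - 3)*(y + 2)*(y^3 - y^2 - 17*y - 15) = (y - 5)*(y - 3)*(y + 2)*(y^2 + 4*y + 3) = (y - 5)*(y - 3)*(y + 2)*(y + 3)*(y + 1)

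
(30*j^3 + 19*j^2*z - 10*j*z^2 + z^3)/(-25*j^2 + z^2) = (-6*j^2 - 5*j*z + z^2)/(5*j + z)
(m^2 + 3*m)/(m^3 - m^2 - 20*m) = (m + 3)/(m^2 - m - 20)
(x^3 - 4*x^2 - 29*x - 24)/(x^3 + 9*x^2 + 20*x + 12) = (x^2 - 5*x - 24)/(x^2 + 8*x + 12)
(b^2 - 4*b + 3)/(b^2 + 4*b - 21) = (b - 1)/(b + 7)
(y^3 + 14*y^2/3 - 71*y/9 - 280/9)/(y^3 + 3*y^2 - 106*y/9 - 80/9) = (3*y + 7)/(3*y + 2)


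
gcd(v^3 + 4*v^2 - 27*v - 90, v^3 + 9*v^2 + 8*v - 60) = v + 6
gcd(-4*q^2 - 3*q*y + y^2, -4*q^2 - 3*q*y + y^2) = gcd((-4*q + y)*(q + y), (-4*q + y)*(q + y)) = -4*q^2 - 3*q*y + y^2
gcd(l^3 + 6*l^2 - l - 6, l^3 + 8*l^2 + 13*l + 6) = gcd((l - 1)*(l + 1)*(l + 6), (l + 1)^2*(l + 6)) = l^2 + 7*l + 6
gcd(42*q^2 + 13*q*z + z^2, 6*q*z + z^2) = 6*q + z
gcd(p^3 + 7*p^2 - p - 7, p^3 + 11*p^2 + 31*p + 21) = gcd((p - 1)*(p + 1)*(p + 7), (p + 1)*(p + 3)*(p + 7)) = p^2 + 8*p + 7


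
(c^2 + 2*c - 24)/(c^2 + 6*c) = (c - 4)/c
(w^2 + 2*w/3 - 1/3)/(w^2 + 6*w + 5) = (w - 1/3)/(w + 5)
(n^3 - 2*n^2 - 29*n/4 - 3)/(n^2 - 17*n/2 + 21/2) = (4*n^3 - 8*n^2 - 29*n - 12)/(2*(2*n^2 - 17*n + 21))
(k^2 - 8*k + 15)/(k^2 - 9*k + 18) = (k - 5)/(k - 6)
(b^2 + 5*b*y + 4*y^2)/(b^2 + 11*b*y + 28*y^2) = (b + y)/(b + 7*y)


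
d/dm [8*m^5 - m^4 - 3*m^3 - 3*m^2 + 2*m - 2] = 40*m^4 - 4*m^3 - 9*m^2 - 6*m + 2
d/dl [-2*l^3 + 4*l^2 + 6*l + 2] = -6*l^2 + 8*l + 6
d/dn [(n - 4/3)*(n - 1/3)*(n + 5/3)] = 3*n^2 - 7/3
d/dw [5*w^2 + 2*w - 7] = 10*w + 2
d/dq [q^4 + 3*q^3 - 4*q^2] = q*(4*q^2 + 9*q - 8)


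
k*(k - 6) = k^2 - 6*k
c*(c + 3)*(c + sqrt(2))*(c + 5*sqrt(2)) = c^4 + 3*c^3 + 6*sqrt(2)*c^3 + 10*c^2 + 18*sqrt(2)*c^2 + 30*c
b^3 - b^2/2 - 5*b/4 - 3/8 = (b - 3/2)*(b + 1/2)^2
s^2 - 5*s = s*(s - 5)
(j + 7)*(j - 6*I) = j^2 + 7*j - 6*I*j - 42*I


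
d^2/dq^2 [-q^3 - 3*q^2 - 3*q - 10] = -6*q - 6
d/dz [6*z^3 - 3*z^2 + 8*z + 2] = 18*z^2 - 6*z + 8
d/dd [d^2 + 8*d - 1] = 2*d + 8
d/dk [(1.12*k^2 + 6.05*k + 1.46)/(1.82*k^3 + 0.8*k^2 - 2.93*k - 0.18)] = (-2.0384*k^4 - 22.022*k^3 - 16.0932*k^2 - 2.7392*k + 3.1888)/(3.3124*k^6 + 2.912*k^5 - 10.0252*k^4 - 5.3432*k^3 + 8.2969*k^2 + 1.0548*k + 0.0324)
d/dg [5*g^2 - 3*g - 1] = 10*g - 3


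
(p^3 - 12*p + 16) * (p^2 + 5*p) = p^5 + 5*p^4 - 12*p^3 - 44*p^2 + 80*p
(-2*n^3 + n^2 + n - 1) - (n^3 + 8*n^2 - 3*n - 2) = -3*n^3 - 7*n^2 + 4*n + 1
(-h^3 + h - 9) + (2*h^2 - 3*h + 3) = -h^3 + 2*h^2 - 2*h - 6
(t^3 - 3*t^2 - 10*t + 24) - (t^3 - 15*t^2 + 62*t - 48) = 12*t^2 - 72*t + 72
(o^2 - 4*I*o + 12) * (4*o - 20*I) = 4*o^3 - 36*I*o^2 - 32*o - 240*I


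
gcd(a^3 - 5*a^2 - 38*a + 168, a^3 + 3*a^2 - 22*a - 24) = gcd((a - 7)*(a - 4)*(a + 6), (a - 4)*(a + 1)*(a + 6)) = a^2 + 2*a - 24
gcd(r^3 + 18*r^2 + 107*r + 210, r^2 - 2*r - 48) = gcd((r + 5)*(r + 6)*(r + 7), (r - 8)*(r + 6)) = r + 6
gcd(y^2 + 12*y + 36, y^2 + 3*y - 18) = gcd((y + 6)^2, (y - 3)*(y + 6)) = y + 6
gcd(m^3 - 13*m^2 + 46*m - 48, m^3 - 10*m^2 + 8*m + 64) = m - 8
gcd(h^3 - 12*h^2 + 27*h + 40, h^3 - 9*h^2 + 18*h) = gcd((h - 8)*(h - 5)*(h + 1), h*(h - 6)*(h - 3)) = 1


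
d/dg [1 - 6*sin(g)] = -6*cos(g)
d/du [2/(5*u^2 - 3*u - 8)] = 2*(3 - 10*u)/(-5*u^2 + 3*u + 8)^2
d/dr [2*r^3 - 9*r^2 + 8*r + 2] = 6*r^2 - 18*r + 8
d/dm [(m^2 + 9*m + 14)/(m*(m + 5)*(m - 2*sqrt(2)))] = (-m^4 - 18*m^3 - 87*m^2 + 8*sqrt(2)*m^2 - 140*m + 56*sqrt(2)*m + 140*sqrt(2))/(m^2*(m^4 - 4*sqrt(2)*m^3 + 10*m^3 - 40*sqrt(2)*m^2 + 33*m^2 - 100*sqrt(2)*m + 80*m + 200))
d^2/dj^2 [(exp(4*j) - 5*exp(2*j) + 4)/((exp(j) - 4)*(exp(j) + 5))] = (4*exp(7*j) + 11*exp(6*j) - 231*exp(5*j) - 455*exp(4*j) + 6011*exp(3*j) + 312*exp(2*j) - 7676*exp(j) + 80)*exp(j)/(exp(6*j) + 3*exp(5*j) - 57*exp(4*j) - 119*exp(3*j) + 1140*exp(2*j) + 1200*exp(j) - 8000)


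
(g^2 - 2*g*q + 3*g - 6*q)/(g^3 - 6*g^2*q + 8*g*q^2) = (-g - 3)/(g*(-g + 4*q))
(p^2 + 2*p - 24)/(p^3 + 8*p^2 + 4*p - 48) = (p - 4)/(p^2 + 2*p - 8)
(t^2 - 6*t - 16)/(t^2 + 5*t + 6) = (t - 8)/(t + 3)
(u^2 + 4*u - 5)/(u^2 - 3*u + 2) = (u + 5)/(u - 2)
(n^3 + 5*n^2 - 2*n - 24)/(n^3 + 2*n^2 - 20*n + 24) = (n^2 + 7*n + 12)/(n^2 + 4*n - 12)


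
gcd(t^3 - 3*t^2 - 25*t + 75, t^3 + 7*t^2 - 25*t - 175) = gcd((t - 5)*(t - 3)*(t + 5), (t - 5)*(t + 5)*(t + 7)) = t^2 - 25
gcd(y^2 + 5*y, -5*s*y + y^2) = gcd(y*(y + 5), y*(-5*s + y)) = y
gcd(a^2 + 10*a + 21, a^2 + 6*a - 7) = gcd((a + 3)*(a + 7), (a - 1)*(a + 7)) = a + 7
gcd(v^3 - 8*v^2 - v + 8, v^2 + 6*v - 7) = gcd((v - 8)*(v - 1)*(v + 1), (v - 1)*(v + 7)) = v - 1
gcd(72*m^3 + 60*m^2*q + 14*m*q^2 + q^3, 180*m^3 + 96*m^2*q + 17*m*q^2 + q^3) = 36*m^2 + 12*m*q + q^2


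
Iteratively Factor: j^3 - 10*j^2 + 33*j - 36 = (j - 3)*(j^2 - 7*j + 12) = (j - 4)*(j - 3)*(j - 3)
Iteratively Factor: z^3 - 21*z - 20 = (z - 5)*(z^2 + 5*z + 4) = (z - 5)*(z + 4)*(z + 1)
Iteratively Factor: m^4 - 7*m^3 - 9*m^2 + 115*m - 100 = (m - 1)*(m^3 - 6*m^2 - 15*m + 100) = (m - 5)*(m - 1)*(m^2 - m - 20) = (m - 5)^2*(m - 1)*(m + 4)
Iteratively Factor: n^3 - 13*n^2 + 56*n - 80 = (n - 5)*(n^2 - 8*n + 16) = (n - 5)*(n - 4)*(n - 4)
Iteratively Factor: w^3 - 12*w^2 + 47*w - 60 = (w - 3)*(w^2 - 9*w + 20) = (w - 4)*(w - 3)*(w - 5)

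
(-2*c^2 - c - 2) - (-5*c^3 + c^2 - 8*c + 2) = 5*c^3 - 3*c^2 + 7*c - 4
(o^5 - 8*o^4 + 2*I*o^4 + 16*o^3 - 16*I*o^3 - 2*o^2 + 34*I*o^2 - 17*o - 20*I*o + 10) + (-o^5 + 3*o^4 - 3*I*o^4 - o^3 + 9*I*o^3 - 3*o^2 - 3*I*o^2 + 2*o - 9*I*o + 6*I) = -5*o^4 - I*o^4 + 15*o^3 - 7*I*o^3 - 5*o^2 + 31*I*o^2 - 15*o - 29*I*o + 10 + 6*I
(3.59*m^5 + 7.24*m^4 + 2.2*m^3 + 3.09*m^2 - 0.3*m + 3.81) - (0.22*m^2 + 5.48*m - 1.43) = 3.59*m^5 + 7.24*m^4 + 2.2*m^3 + 2.87*m^2 - 5.78*m + 5.24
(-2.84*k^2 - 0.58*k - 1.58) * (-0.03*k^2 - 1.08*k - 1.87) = 0.0852*k^4 + 3.0846*k^3 + 5.9846*k^2 + 2.791*k + 2.9546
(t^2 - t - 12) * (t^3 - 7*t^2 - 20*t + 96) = t^5 - 8*t^4 - 25*t^3 + 200*t^2 + 144*t - 1152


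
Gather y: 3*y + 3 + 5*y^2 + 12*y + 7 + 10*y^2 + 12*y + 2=15*y^2 + 27*y + 12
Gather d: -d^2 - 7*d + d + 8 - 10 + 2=-d^2 - 6*d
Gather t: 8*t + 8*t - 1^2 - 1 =16*t - 2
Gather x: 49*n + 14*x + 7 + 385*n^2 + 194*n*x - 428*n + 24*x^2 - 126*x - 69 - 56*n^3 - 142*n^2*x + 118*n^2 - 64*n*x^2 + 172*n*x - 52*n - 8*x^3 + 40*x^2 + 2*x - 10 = -56*n^3 + 503*n^2 - 431*n - 8*x^3 + x^2*(64 - 64*n) + x*(-142*n^2 + 366*n - 110) - 72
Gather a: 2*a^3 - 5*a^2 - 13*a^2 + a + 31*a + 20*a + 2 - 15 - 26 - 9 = 2*a^3 - 18*a^2 + 52*a - 48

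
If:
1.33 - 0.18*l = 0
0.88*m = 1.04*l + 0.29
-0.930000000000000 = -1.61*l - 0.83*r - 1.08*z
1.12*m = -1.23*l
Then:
No Solution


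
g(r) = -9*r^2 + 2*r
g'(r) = 2 - 18*r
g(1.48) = -16.75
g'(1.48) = -24.64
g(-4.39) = -182.23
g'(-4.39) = 81.02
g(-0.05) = -0.12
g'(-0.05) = 2.90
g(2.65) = -57.90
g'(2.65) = -45.70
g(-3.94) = -147.59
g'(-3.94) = 72.92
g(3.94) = -131.83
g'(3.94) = -68.92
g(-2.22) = -48.80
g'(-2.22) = 41.96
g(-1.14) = -13.98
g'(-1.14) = 22.52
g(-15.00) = -2055.00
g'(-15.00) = 272.00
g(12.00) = -1272.00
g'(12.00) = -214.00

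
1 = 1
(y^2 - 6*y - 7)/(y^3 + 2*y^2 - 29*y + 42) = (y^2 - 6*y - 7)/(y^3 + 2*y^2 - 29*y + 42)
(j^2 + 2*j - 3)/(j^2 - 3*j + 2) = (j + 3)/(j - 2)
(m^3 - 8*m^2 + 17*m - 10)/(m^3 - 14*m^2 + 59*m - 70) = (m - 1)/(m - 7)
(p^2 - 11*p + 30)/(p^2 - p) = (p^2 - 11*p + 30)/(p*(p - 1))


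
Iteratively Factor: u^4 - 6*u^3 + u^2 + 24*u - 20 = (u - 2)*(u^3 - 4*u^2 - 7*u + 10) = (u - 2)*(u + 2)*(u^2 - 6*u + 5) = (u - 5)*(u - 2)*(u + 2)*(u - 1)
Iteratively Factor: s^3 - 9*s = (s)*(s^2 - 9) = s*(s - 3)*(s + 3)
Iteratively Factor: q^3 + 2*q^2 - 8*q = (q + 4)*(q^2 - 2*q) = (q - 2)*(q + 4)*(q)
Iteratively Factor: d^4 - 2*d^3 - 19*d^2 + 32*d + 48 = (d - 3)*(d^3 + d^2 - 16*d - 16) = (d - 4)*(d - 3)*(d^2 + 5*d + 4) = (d - 4)*(d - 3)*(d + 4)*(d + 1)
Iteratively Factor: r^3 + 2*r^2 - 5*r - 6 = (r + 1)*(r^2 + r - 6) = (r - 2)*(r + 1)*(r + 3)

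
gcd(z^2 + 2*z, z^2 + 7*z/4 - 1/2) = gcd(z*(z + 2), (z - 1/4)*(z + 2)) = z + 2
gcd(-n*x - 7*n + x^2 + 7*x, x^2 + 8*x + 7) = x + 7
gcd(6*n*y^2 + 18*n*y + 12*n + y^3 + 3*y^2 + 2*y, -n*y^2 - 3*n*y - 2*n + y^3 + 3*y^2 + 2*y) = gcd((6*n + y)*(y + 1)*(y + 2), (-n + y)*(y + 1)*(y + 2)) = y^2 + 3*y + 2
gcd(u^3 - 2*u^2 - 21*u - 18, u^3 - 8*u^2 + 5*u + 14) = u + 1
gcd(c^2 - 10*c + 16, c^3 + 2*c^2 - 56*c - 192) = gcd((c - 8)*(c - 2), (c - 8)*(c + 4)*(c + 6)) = c - 8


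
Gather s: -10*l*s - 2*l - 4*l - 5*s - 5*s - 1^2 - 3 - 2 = -6*l + s*(-10*l - 10) - 6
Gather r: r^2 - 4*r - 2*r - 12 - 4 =r^2 - 6*r - 16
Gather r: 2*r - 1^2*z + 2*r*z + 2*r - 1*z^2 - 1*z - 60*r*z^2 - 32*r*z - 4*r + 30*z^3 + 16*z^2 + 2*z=r*(-60*z^2 - 30*z) + 30*z^3 + 15*z^2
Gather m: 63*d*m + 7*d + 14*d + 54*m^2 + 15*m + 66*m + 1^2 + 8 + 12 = 21*d + 54*m^2 + m*(63*d + 81) + 21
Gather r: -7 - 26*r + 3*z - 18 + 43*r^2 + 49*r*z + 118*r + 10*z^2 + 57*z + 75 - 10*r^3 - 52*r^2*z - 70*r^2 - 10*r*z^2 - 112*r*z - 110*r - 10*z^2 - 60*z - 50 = -10*r^3 + r^2*(-52*z - 27) + r*(-10*z^2 - 63*z - 18)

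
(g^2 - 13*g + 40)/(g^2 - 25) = (g - 8)/(g + 5)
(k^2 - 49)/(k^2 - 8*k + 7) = (k + 7)/(k - 1)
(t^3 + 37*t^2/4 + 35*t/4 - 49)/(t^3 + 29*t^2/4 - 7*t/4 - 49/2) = (t + 4)/(t + 2)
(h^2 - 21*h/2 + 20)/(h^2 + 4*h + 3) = (h^2 - 21*h/2 + 20)/(h^2 + 4*h + 3)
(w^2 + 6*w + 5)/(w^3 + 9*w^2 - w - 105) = (w + 1)/(w^2 + 4*w - 21)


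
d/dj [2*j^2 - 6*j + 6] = 4*j - 6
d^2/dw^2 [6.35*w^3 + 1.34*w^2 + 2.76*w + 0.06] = 38.1*w + 2.68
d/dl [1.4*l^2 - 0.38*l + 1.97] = 2.8*l - 0.38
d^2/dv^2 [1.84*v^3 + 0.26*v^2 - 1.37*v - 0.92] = 11.04*v + 0.52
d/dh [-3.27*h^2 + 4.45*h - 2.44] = 4.45 - 6.54*h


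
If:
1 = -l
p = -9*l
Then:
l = -1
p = 9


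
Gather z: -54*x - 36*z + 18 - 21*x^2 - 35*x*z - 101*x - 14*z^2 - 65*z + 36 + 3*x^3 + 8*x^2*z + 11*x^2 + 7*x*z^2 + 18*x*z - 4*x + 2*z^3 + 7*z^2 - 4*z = 3*x^3 - 10*x^2 - 159*x + 2*z^3 + z^2*(7*x - 7) + z*(8*x^2 - 17*x - 105) + 54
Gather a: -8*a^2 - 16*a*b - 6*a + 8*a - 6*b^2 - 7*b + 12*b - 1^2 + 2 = -8*a^2 + a*(2 - 16*b) - 6*b^2 + 5*b + 1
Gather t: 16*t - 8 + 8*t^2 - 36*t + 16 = 8*t^2 - 20*t + 8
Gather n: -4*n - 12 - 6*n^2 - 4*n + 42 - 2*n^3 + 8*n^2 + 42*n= -2*n^3 + 2*n^2 + 34*n + 30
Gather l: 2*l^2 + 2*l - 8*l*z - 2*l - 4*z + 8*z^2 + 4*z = 2*l^2 - 8*l*z + 8*z^2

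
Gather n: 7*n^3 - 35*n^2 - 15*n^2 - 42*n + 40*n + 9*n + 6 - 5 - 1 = 7*n^3 - 50*n^2 + 7*n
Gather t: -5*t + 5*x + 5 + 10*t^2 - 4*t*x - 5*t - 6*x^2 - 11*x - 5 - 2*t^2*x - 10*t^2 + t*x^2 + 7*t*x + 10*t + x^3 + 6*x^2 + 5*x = -2*t^2*x + t*(x^2 + 3*x) + x^3 - x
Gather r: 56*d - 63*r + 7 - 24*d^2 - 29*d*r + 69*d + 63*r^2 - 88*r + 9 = -24*d^2 + 125*d + 63*r^2 + r*(-29*d - 151) + 16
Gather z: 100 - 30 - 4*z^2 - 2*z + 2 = -4*z^2 - 2*z + 72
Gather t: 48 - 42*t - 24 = 24 - 42*t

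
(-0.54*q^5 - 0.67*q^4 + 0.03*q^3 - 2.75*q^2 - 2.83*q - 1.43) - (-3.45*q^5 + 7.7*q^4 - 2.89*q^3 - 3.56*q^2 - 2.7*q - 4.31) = 2.91*q^5 - 8.37*q^4 + 2.92*q^3 + 0.81*q^2 - 0.13*q + 2.88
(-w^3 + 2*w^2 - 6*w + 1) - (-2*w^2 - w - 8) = -w^3 + 4*w^2 - 5*w + 9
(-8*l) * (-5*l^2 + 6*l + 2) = 40*l^3 - 48*l^2 - 16*l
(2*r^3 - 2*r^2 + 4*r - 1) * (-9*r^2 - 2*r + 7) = -18*r^5 + 14*r^4 - 18*r^3 - 13*r^2 + 30*r - 7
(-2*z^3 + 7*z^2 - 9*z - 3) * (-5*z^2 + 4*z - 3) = 10*z^5 - 43*z^4 + 79*z^3 - 42*z^2 + 15*z + 9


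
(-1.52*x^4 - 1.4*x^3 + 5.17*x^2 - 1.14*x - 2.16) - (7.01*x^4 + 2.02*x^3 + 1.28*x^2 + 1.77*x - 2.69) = -8.53*x^4 - 3.42*x^3 + 3.89*x^2 - 2.91*x + 0.53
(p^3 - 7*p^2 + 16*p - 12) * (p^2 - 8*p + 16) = p^5 - 15*p^4 + 88*p^3 - 252*p^2 + 352*p - 192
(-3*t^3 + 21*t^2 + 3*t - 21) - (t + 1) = -3*t^3 + 21*t^2 + 2*t - 22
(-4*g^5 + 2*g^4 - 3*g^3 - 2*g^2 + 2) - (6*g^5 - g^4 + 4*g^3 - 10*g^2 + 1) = -10*g^5 + 3*g^4 - 7*g^3 + 8*g^2 + 1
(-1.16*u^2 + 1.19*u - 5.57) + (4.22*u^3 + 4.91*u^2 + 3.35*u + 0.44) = 4.22*u^3 + 3.75*u^2 + 4.54*u - 5.13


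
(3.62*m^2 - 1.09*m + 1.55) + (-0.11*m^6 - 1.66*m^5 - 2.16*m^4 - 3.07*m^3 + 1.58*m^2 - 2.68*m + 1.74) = -0.11*m^6 - 1.66*m^5 - 2.16*m^4 - 3.07*m^3 + 5.2*m^2 - 3.77*m + 3.29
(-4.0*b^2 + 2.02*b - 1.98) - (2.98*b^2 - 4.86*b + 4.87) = -6.98*b^2 + 6.88*b - 6.85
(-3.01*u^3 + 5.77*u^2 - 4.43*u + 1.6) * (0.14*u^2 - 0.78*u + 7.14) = -0.4214*u^5 + 3.1556*u^4 - 26.6122*u^3 + 44.8772*u^2 - 32.8782*u + 11.424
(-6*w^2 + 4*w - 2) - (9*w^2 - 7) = -15*w^2 + 4*w + 5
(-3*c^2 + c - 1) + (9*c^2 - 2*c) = 6*c^2 - c - 1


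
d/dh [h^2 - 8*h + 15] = 2*h - 8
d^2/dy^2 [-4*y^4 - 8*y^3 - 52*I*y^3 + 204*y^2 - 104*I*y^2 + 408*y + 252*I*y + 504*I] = -48*y^2 - y*(48 + 312*I) + 408 - 208*I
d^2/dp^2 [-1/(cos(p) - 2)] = (cos(p)^2 + 2*cos(p) - 2)/(cos(p) - 2)^3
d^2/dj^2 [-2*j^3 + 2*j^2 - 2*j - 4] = 4 - 12*j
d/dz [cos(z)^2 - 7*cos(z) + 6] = (7 - 2*cos(z))*sin(z)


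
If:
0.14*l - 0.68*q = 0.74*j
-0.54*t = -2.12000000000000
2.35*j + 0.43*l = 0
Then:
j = -0.451792336217553*q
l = 2.46909765142151*q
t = 3.93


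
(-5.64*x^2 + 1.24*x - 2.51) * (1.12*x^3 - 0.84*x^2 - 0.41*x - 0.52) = -6.3168*x^5 + 6.1264*x^4 - 1.5404*x^3 + 4.5328*x^2 + 0.3843*x + 1.3052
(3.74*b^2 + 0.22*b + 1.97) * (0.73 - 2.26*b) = -8.4524*b^3 + 2.233*b^2 - 4.2916*b + 1.4381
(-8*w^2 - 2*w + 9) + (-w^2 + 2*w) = 9 - 9*w^2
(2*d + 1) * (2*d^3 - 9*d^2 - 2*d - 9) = 4*d^4 - 16*d^3 - 13*d^2 - 20*d - 9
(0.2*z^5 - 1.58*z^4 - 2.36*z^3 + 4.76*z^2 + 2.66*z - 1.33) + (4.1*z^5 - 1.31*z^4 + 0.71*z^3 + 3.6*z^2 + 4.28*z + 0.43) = 4.3*z^5 - 2.89*z^4 - 1.65*z^3 + 8.36*z^2 + 6.94*z - 0.9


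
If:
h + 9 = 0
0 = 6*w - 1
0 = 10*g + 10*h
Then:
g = 9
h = -9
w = 1/6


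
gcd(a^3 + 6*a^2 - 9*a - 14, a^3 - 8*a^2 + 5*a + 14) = a^2 - a - 2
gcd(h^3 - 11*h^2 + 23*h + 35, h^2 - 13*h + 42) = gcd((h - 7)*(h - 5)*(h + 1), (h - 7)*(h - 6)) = h - 7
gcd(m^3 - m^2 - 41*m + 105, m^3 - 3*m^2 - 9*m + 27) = m - 3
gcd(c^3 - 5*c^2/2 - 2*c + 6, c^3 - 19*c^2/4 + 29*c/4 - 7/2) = c - 2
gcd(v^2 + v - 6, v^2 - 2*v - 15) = v + 3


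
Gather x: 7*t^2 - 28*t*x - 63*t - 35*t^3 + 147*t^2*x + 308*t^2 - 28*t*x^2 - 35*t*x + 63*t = -35*t^3 + 315*t^2 - 28*t*x^2 + x*(147*t^2 - 63*t)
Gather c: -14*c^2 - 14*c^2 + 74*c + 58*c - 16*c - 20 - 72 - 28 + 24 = -28*c^2 + 116*c - 96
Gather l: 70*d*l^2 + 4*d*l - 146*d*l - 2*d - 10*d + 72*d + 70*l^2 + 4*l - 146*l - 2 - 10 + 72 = 60*d + l^2*(70*d + 70) + l*(-142*d - 142) + 60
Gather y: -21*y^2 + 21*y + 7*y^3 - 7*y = 7*y^3 - 21*y^2 + 14*y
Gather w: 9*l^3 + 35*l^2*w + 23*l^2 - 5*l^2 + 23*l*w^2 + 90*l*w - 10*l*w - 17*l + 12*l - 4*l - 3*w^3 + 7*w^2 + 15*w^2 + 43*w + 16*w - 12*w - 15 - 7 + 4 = 9*l^3 + 18*l^2 - 9*l - 3*w^3 + w^2*(23*l + 22) + w*(35*l^2 + 80*l + 47) - 18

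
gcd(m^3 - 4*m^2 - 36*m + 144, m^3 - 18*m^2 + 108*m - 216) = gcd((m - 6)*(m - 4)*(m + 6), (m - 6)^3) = m - 6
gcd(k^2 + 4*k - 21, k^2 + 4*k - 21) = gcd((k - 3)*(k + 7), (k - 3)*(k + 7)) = k^2 + 4*k - 21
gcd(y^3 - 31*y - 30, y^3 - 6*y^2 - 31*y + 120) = y + 5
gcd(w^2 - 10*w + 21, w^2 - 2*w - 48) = 1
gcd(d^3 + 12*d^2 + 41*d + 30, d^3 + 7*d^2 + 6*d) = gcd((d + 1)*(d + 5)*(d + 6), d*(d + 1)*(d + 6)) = d^2 + 7*d + 6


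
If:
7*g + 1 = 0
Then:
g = -1/7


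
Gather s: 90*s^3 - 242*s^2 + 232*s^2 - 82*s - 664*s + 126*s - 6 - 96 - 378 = 90*s^3 - 10*s^2 - 620*s - 480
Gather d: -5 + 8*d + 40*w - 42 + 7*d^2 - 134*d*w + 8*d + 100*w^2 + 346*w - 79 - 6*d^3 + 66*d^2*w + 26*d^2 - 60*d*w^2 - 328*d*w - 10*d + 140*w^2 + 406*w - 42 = -6*d^3 + d^2*(66*w + 33) + d*(-60*w^2 - 462*w + 6) + 240*w^2 + 792*w - 168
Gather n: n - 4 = n - 4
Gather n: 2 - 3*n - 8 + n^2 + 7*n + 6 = n^2 + 4*n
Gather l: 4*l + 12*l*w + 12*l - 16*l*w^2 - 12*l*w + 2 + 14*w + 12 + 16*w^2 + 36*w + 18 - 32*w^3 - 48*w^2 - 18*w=l*(16 - 16*w^2) - 32*w^3 - 32*w^2 + 32*w + 32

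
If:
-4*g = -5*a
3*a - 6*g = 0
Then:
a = 0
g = 0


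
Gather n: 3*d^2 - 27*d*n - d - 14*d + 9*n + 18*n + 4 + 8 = 3*d^2 - 15*d + n*(27 - 27*d) + 12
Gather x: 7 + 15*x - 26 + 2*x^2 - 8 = 2*x^2 + 15*x - 27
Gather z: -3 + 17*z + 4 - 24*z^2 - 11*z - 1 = -24*z^2 + 6*z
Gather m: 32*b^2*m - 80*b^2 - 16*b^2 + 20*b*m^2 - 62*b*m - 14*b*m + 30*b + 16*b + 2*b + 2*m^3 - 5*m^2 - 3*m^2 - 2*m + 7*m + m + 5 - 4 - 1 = -96*b^2 + 48*b + 2*m^3 + m^2*(20*b - 8) + m*(32*b^2 - 76*b + 6)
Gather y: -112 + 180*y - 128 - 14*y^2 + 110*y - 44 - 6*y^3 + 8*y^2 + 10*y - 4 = -6*y^3 - 6*y^2 + 300*y - 288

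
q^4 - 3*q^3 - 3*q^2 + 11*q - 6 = (q - 3)*(q - 1)^2*(q + 2)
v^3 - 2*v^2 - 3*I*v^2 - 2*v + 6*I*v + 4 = (v - 2)*(v - 2*I)*(v - I)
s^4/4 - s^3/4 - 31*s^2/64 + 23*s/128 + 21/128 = (s/4 + 1/4)*(s - 7/4)*(s - 3/4)*(s + 1/2)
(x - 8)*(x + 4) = x^2 - 4*x - 32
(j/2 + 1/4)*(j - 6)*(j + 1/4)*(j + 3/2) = j^4/2 - 15*j^3/8 - 49*j^2/8 - 117*j/32 - 9/16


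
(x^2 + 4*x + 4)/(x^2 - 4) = (x + 2)/(x - 2)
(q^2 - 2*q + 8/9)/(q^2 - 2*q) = (q^2 - 2*q + 8/9)/(q*(q - 2))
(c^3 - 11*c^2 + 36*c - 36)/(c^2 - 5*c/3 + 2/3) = 3*(c^3 - 11*c^2 + 36*c - 36)/(3*c^2 - 5*c + 2)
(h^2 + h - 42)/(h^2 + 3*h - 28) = (h - 6)/(h - 4)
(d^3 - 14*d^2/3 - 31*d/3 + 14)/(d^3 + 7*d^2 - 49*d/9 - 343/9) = 3*(d^2 - 7*d + 6)/(3*d^2 + 14*d - 49)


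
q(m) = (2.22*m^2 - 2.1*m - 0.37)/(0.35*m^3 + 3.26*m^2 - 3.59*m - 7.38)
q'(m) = (4.44*m - 2.1)/(0.35*m^3 + 3.26*m^2 - 3.59*m - 7.38) + (-1.05*m^2 - 6.52*m + 3.59)*(2.22*m^2 - 2.1*m - 0.37)/(0.35*m^3 + 3.26*m^2 - 3.59*m - 7.38)^2 = (-0.777*m^4 + 1.47*m^3 - 0.735300000000002*m^2 - 30.3548*m + 14.1697)/(0.1225*m^6 + 2.282*m^5 + 8.1146*m^4 - 28.5728*m^3 - 35.2295*m^2 + 52.9884*m + 54.4644)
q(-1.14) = 11.40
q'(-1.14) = 238.90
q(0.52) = 0.10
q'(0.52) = -0.02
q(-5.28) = 1.43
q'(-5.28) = -0.26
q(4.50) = 0.47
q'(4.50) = -0.06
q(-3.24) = 1.12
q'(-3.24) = -0.04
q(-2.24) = 1.18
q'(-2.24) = 0.25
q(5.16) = 0.44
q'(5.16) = -0.04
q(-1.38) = 2.36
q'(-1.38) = 5.85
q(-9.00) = 5.86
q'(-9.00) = -5.19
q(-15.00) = -1.32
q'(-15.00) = -0.27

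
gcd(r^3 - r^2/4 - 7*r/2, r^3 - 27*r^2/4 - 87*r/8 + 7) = r + 7/4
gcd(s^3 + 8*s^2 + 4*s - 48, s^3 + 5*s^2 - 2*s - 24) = s^2 + 2*s - 8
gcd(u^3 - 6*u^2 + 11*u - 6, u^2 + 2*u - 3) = u - 1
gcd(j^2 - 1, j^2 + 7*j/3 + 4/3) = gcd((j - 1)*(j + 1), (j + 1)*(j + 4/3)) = j + 1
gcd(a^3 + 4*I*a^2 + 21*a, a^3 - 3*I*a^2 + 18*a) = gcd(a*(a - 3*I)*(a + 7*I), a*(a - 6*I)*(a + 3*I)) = a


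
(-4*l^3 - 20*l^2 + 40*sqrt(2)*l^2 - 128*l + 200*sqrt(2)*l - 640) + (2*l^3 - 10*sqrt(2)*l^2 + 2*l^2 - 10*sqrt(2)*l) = -2*l^3 - 18*l^2 + 30*sqrt(2)*l^2 - 128*l + 190*sqrt(2)*l - 640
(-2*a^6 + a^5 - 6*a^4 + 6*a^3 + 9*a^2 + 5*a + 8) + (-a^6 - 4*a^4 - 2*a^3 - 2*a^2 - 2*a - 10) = -3*a^6 + a^5 - 10*a^4 + 4*a^3 + 7*a^2 + 3*a - 2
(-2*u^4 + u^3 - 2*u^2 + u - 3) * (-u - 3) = 2*u^5 + 5*u^4 - u^3 + 5*u^2 + 9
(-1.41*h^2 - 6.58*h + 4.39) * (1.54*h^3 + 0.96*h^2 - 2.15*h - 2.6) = -2.1714*h^5 - 11.4868*h^4 + 3.4753*h^3 + 22.0274*h^2 + 7.6695*h - 11.414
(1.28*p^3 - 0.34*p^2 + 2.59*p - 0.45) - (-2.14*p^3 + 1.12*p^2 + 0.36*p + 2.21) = 3.42*p^3 - 1.46*p^2 + 2.23*p - 2.66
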